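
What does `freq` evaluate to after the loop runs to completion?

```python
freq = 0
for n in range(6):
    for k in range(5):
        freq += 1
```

Let's trace through this code step by step.

Initialize: freq = 0
Entering loop: for n in range(6):
After iteration 1: n = 0, freq = 5
After iteration 2: n = 1, freq = 10
After iteration 3: n = 2, freq = 15
After iteration 4: n = 3, freq = 20
After iteration 5: n = 4, freq = 25
After iteration 6: n = 5, freq = 30
Loop ends.

Final answer: 30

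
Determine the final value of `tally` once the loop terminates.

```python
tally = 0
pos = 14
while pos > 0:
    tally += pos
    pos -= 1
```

Let's trace through this code step by step.

Initialize: tally = 0
Initialize: pos = 14
Entering loop: while pos > 0:
After iteration 1: tally = 14, pos = 13
After iteration 2: tally = 27, pos = 12
After iteration 3: tally = 39, pos = 11
After iteration 4: tally = 50, pos = 10
After iteration 5: tally = 60, pos = 9
After iteration 6: tally = 69, pos = 8
After iteration 7: tally = 77, pos = 7
After iteration 8: tally = 84, pos = 6
After iteration 9: tally = 90, pos = 5
After iteration 10: tally = 95, pos = 4
After iteration 11: tally = 99, pos = 3
After iteration 12: tally = 102, pos = 2
After iteration 13: tally = 104, pos = 1
After iteration 14: tally = 105, pos = 0
Loop ends.

Final answer: 105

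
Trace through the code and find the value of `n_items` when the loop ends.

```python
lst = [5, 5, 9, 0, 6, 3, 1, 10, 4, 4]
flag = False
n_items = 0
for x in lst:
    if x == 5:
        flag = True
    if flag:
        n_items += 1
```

Let's trace through this code step by step.

Initialize: lst = [5, 5, 9, 0, 6, 3, 1, 10, 4, 4]
Initialize: flag = False
Initialize: n_items = 0
Entering loop: for x in lst:
After iteration 1: x = 5, flag = True, n_items = 1
After iteration 2: x = 5, flag = True, n_items = 2
After iteration 3: x = 9, flag = True, n_items = 3
After iteration 4: x = 0, flag = True, n_items = 4
After iteration 5: x = 6, flag = True, n_items = 5
After iteration 6: x = 3, flag = True, n_items = 6
After iteration 7: x = 1, flag = True, n_items = 7
After iteration 8: x = 10, flag = True, n_items = 8
After iteration 9: x = 4, flag = True, n_items = 9
After iteration 10: x = 4, flag = True, n_items = 10
Loop ends.

Final answer: 10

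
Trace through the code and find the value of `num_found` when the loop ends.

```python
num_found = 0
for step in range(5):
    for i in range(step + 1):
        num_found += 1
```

Let's trace through this code step by step.

Initialize: num_found = 0
Entering loop: for step in range(5):
After iteration 1: step = 0, num_found = 1, i = 0
After iteration 2: step = 1, num_found = 3, i = 1
After iteration 3: step = 2, num_found = 6, i = 2
After iteration 4: step = 3, num_found = 10, i = 3
After iteration 5: step = 4, num_found = 15, i = 4
Loop ends.

Final answer: 15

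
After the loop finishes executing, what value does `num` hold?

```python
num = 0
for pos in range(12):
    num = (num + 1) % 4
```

Let's trace through this code step by step.

Initialize: num = 0
Entering loop: for pos in range(12):
After iteration 1: pos = 0, num = 1
After iteration 2: pos = 1, num = 2
After iteration 3: pos = 2, num = 3
After iteration 4: pos = 3, num = 0
After iteration 5: pos = 4, num = 1
After iteration 6: pos = 5, num = 2
After iteration 7: pos = 6, num = 3
After iteration 8: pos = 7, num = 0
After iteration 9: pos = 8, num = 1
After iteration 10: pos = 9, num = 2
After iteration 11: pos = 10, num = 3
After iteration 12: pos = 11, num = 0
Loop ends.

Final answer: 0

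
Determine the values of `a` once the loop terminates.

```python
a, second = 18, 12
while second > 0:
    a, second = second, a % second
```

Let's trace through this code step by step.

Initialize: a = 18
Initialize: second = 12
Entering loop: while second > 0:
After iteration 1: a = 12, second = 6
After iteration 2: a = 6, second = 0
Loop ends.

Final answer: 6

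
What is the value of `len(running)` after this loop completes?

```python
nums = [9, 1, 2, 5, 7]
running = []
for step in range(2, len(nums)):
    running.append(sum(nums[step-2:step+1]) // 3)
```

Let's trace through this code step by step.

Initialize: nums = [9, 1, 2, 5, 7]
Initialize: running = []
Entering loop: for step in range(2, len(nums)):
After iteration 1: step = 2, running = [4]
After iteration 2: step = 3, running = [4, 2]
After iteration 3: step = 4, running = [4, 2, 4]
Loop ends.
len(running) = 3

Final answer: 3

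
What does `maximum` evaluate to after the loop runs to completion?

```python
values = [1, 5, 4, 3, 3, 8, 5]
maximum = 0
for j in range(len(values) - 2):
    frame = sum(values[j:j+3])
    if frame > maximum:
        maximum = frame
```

Let's trace through this code step by step.

Initialize: values = [1, 5, 4, 3, 3, 8, 5]
Initialize: maximum = 0
Entering loop: for j in range(len(values) - 2):
After iteration 1: j = 0, maximum = 10, frame = 10
After iteration 2: j = 1, maximum = 12, frame = 12
After iteration 3: j = 2, maximum = 12, frame = 10
After iteration 4: j = 3, maximum = 14, frame = 14
After iteration 5: j = 4, maximum = 16, frame = 16
Loop ends.

Final answer: 16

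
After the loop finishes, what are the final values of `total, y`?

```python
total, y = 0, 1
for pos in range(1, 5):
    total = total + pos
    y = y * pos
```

Let's trace through this code step by step.

Initialize: total = 0
Initialize: y = 1
Entering loop: for pos in range(1, 5):
After iteration 1: pos = 1, total = 1, y = 1
After iteration 2: pos = 2, total = 3, y = 2
After iteration 3: pos = 3, total = 6, y = 6
After iteration 4: pos = 4, total = 10, y = 24
Loop ends.

Final answer: 10, 24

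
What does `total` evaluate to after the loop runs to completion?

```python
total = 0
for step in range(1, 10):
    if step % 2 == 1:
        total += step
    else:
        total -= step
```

Let's trace through this code step by step.

Initialize: total = 0
Entering loop: for step in range(1, 10):
After iteration 1: step = 1, total = 1
After iteration 2: step = 2, total = -1
After iteration 3: step = 3, total = 2
After iteration 4: step = 4, total = -2
After iteration 5: step = 5, total = 3
After iteration 6: step = 6, total = -3
After iteration 7: step = 7, total = 4
After iteration 8: step = 8, total = -4
After iteration 9: step = 9, total = 5
Loop ends.

Final answer: 5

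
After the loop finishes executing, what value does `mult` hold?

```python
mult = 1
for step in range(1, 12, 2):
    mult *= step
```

Let's trace through this code step by step.

Initialize: mult = 1
Entering loop: for step in range(1, 12, 2):
After iteration 1: step = 1, mult = 1
After iteration 2: step = 3, mult = 3
After iteration 3: step = 5, mult = 15
After iteration 4: step = 7, mult = 105
After iteration 5: step = 9, mult = 945
After iteration 6: step = 11, mult = 10395
Loop ends.

Final answer: 10395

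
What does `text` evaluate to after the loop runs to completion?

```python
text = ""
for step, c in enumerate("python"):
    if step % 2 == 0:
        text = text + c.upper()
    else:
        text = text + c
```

Let's trace through this code step by step.

Initialize: text = ''
Entering loop: for step, c in enumerate("python"):
After iteration 1: step = 0, c = 'p', text = 'P'
After iteration 2: step = 1, c = 'y', text = 'Py'
After iteration 3: step = 2, c = 't', text = 'PyT'
After iteration 4: step = 3, c = 'h', text = 'PyTh'
After iteration 5: step = 4, c = 'o', text = 'PyThO'
After iteration 6: step = 5, c = 'n', text = 'PyThOn'
Loop ends.

Final answer: 'PyThOn'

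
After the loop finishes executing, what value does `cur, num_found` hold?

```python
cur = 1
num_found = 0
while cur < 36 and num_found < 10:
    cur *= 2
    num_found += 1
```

Let's trace through this code step by step.

Initialize: cur = 1
Initialize: num_found = 0
Entering loop: while cur < 36 and num_found < 10:
After iteration 1: cur = 2, num_found = 1
After iteration 2: cur = 4, num_found = 2
After iteration 3: cur = 8, num_found = 3
After iteration 4: cur = 16, num_found = 4
After iteration 5: cur = 32, num_found = 5
After iteration 6: cur = 64, num_found = 6
Loop ends.

Final answer: 64, 6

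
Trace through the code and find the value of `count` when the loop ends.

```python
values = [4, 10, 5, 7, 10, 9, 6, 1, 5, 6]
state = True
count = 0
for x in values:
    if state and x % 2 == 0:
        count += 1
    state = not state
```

Let's trace through this code step by step.

Initialize: values = [4, 10, 5, 7, 10, 9, 6, 1, 5, 6]
Initialize: state = True
Initialize: count = 0
Entering loop: for x in values:
After iteration 1: x = 4, state = False, count = 1
After iteration 2: x = 10, state = True, count = 1
After iteration 3: x = 5, state = False, count = 1
After iteration 4: x = 7, state = True, count = 1
After iteration 5: x = 10, state = False, count = 2
After iteration 6: x = 9, state = True, count = 2
After iteration 7: x = 6, state = False, count = 3
After iteration 8: x = 1, state = True, count = 3
After iteration 9: x = 5, state = False, count = 3
After iteration 10: x = 6, state = True, count = 3
Loop ends.

Final answer: 3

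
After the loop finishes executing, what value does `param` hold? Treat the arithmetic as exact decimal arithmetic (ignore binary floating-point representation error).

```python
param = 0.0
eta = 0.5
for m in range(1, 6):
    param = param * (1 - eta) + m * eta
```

Let's trace through this code step by step.

Initialize: param = 0.0
Initialize: eta = 0.5
Entering loop: for m in range(1, 6):
After iteration 1: m = 1, param = 0.5
After iteration 2: m = 2, param = 1.25
After iteration 3: m = 3, param = 2.125
After iteration 4: m = 4, param = 3.0625
After iteration 5: m = 5, param = 4.03125
Loop ends.

Final answer: 4.03125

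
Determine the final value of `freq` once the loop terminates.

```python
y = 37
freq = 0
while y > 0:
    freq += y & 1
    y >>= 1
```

Let's trace through this code step by step.

Initialize: y = 37
Initialize: freq = 0
Entering loop: while y > 0:
After iteration 1: y = 18, freq = 1
After iteration 2: y = 9, freq = 1
After iteration 3: y = 4, freq = 2
After iteration 4: y = 2, freq = 2
After iteration 5: y = 1, freq = 2
After iteration 6: y = 0, freq = 3
Loop ends.

Final answer: 3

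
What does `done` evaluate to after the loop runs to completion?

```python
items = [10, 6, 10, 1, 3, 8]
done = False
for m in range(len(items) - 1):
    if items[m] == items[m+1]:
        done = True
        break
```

Let's trace through this code step by step.

Initialize: items = [10, 6, 10, 1, 3, 8]
Initialize: done = False
Entering loop: for m in range(len(items) - 1):
After iteration 1: m = 0, done = False
After iteration 2: m = 1, done = False
After iteration 3: m = 2, done = False
After iteration 4: m = 3, done = False
After iteration 5: m = 4, done = False
Loop ends.

Final answer: False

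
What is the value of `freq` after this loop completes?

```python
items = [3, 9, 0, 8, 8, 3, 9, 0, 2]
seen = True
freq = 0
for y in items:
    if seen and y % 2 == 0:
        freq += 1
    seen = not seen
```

Let's trace through this code step by step.

Initialize: items = [3, 9, 0, 8, 8, 3, 9, 0, 2]
Initialize: seen = True
Initialize: freq = 0
Entering loop: for y in items:
After iteration 1: y = 3, seen = False, freq = 0
After iteration 2: y = 9, seen = True, freq = 0
After iteration 3: y = 0, seen = False, freq = 1
After iteration 4: y = 8, seen = True, freq = 1
After iteration 5: y = 8, seen = False, freq = 2
After iteration 6: y = 3, seen = True, freq = 2
After iteration 7: y = 9, seen = False, freq = 2
After iteration 8: y = 0, seen = True, freq = 2
After iteration 9: y = 2, seen = False, freq = 3
Loop ends.

Final answer: 3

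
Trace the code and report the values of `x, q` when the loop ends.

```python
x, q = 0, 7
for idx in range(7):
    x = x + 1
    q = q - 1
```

Let's trace through this code step by step.

Initialize: x = 0
Initialize: q = 7
Entering loop: for idx in range(7):
After iteration 1: idx = 0, x = 1, q = 6
After iteration 2: idx = 1, x = 2, q = 5
After iteration 3: idx = 2, x = 3, q = 4
After iteration 4: idx = 3, x = 4, q = 3
After iteration 5: idx = 4, x = 5, q = 2
After iteration 6: idx = 5, x = 6, q = 1
After iteration 7: idx = 6, x = 7, q = 0
Loop ends.

Final answer: 7, 0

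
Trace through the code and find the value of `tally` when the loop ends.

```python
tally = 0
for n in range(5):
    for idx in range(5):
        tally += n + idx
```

Let's trace through this code step by step.

Initialize: tally = 0
Entering loop: for n in range(5):
After iteration 1: n = 0, tally = 10
After iteration 2: n = 1, tally = 25
After iteration 3: n = 2, tally = 45
After iteration 4: n = 3, tally = 70
After iteration 5: n = 4, tally = 100
Loop ends.

Final answer: 100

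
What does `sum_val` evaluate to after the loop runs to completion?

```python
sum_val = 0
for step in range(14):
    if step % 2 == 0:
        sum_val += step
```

Let's trace through this code step by step.

Initialize: sum_val = 0
Entering loop: for step in range(14):
After iteration 1: step = 0, sum_val = 0
After iteration 2: step = 1, sum_val = 0
After iteration 3: step = 2, sum_val = 2
After iteration 4: step = 3, sum_val = 2
After iteration 5: step = 4, sum_val = 6
After iteration 6: step = 5, sum_val = 6
After iteration 7: step = 6, sum_val = 12
After iteration 8: step = 7, sum_val = 12
After iteration 9: step = 8, sum_val = 20
After iteration 10: step = 9, sum_val = 20
After iteration 11: step = 10, sum_val = 30
After iteration 12: step = 11, sum_val = 30
After iteration 13: step = 12, sum_val = 42
After iteration 14: step = 13, sum_val = 42
Loop ends.

Final answer: 42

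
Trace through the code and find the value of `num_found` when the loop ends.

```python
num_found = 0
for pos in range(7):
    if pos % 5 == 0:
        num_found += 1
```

Let's trace through this code step by step.

Initialize: num_found = 0
Entering loop: for pos in range(7):
After iteration 1: pos = 0, num_found = 1
After iteration 2: pos = 1, num_found = 1
After iteration 3: pos = 2, num_found = 1
After iteration 4: pos = 3, num_found = 1
After iteration 5: pos = 4, num_found = 1
After iteration 6: pos = 5, num_found = 2
After iteration 7: pos = 6, num_found = 2
Loop ends.

Final answer: 2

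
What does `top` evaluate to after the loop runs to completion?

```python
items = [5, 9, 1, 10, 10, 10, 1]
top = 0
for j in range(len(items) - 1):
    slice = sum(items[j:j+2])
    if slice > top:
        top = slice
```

Let's trace through this code step by step.

Initialize: items = [5, 9, 1, 10, 10, 10, 1]
Initialize: top = 0
Entering loop: for j in range(len(items) - 1):
After iteration 1: j = 0, top = 14, slice = 14
After iteration 2: j = 1, top = 14, slice = 10
After iteration 3: j = 2, top = 14, slice = 11
After iteration 4: j = 3, top = 20, slice = 20
After iteration 5: j = 4, top = 20, slice = 20
After iteration 6: j = 5, top = 20, slice = 11
Loop ends.

Final answer: 20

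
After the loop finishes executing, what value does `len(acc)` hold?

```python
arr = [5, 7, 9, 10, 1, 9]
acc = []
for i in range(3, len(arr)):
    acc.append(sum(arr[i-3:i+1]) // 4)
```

Let's trace through this code step by step.

Initialize: arr = [5, 7, 9, 10, 1, 9]
Initialize: acc = []
Entering loop: for i in range(3, len(arr)):
After iteration 1: i = 3, acc = [7]
After iteration 2: i = 4, acc = [7, 6]
After iteration 3: i = 5, acc = [7, 6, 7]
Loop ends.
len(acc) = 3

Final answer: 3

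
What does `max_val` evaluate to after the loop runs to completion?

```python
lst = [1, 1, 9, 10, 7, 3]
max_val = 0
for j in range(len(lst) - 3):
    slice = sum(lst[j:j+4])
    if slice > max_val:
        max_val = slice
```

Let's trace through this code step by step.

Initialize: lst = [1, 1, 9, 10, 7, 3]
Initialize: max_val = 0
Entering loop: for j in range(len(lst) - 3):
After iteration 1: j = 0, max_val = 21, slice = 21
After iteration 2: j = 1, max_val = 27, slice = 27
After iteration 3: j = 2, max_val = 29, slice = 29
Loop ends.

Final answer: 29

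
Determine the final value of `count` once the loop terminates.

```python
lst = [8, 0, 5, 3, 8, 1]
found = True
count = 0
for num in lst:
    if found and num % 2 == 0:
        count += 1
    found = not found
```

Let's trace through this code step by step.

Initialize: lst = [8, 0, 5, 3, 8, 1]
Initialize: found = True
Initialize: count = 0
Entering loop: for num in lst:
After iteration 1: num = 8, found = False, count = 1
After iteration 2: num = 0, found = True, count = 1
After iteration 3: num = 5, found = False, count = 1
After iteration 4: num = 3, found = True, count = 1
After iteration 5: num = 8, found = False, count = 2
After iteration 6: num = 1, found = True, count = 2
Loop ends.

Final answer: 2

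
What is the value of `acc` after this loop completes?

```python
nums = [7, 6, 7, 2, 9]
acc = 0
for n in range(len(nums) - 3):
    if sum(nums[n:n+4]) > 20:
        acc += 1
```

Let's trace through this code step by step.

Initialize: nums = [7, 6, 7, 2, 9]
Initialize: acc = 0
Entering loop: for n in range(len(nums) - 3):
After iteration 1: n = 0, acc = 1
After iteration 2: n = 1, acc = 2
Loop ends.

Final answer: 2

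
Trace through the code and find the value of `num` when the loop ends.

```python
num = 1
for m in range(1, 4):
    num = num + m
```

Let's trace through this code step by step.

Initialize: num = 1
Entering loop: for m in range(1, 4):
After iteration 1: m = 1, num = 2
After iteration 2: m = 2, num = 4
After iteration 3: m = 3, num = 7
Loop ends.

Final answer: 7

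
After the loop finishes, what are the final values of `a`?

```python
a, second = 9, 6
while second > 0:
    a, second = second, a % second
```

Let's trace through this code step by step.

Initialize: a = 9
Initialize: second = 6
Entering loop: while second > 0:
After iteration 1: a = 6, second = 3
After iteration 2: a = 3, second = 0
Loop ends.

Final answer: 3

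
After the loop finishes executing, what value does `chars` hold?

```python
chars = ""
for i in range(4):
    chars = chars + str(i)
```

Let's trace through this code step by step.

Initialize: chars = ''
Entering loop: for i in range(4):
After iteration 1: i = 0, chars = '0'
After iteration 2: i = 1, chars = '01'
After iteration 3: i = 2, chars = '012'
After iteration 4: i = 3, chars = '0123'
Loop ends.

Final answer: '0123'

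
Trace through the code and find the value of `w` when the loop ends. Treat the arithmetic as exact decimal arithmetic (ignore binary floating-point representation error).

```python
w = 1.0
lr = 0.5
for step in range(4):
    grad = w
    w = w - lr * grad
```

Let's trace through this code step by step.

Initialize: w = 1.0
Initialize: lr = 0.5
Entering loop: for step in range(4):
After iteration 1: step = 0, w = 0.5, grad = 1.0
After iteration 2: step = 1, w = 0.25, grad = 0.5
After iteration 3: step = 2, w = 0.125, grad = 0.25
After iteration 4: step = 3, w = 0.0625, grad = 0.125
Loop ends.

Final answer: 0.0625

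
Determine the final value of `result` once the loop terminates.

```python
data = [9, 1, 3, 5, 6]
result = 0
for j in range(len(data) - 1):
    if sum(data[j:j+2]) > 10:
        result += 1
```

Let's trace through this code step by step.

Initialize: data = [9, 1, 3, 5, 6]
Initialize: result = 0
Entering loop: for j in range(len(data) - 1):
After iteration 1: j = 0, result = 0
After iteration 2: j = 1, result = 0
After iteration 3: j = 2, result = 0
After iteration 4: j = 3, result = 1
Loop ends.

Final answer: 1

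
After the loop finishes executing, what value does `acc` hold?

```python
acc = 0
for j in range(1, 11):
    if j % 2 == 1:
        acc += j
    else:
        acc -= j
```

Let's trace through this code step by step.

Initialize: acc = 0
Entering loop: for j in range(1, 11):
After iteration 1: j = 1, acc = 1
After iteration 2: j = 2, acc = -1
After iteration 3: j = 3, acc = 2
After iteration 4: j = 4, acc = -2
After iteration 5: j = 5, acc = 3
After iteration 6: j = 6, acc = -3
After iteration 7: j = 7, acc = 4
After iteration 8: j = 8, acc = -4
After iteration 9: j = 9, acc = 5
After iteration 10: j = 10, acc = -5
Loop ends.

Final answer: -5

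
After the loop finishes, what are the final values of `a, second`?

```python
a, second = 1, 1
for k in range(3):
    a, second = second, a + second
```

Let's trace through this code step by step.

Initialize: a = 1
Initialize: second = 1
Entering loop: for k in range(3):
After iteration 1: k = 0, a = 1, second = 2
After iteration 2: k = 1, a = 2, second = 3
After iteration 3: k = 2, a = 3, second = 5
Loop ends.

Final answer: 3, 5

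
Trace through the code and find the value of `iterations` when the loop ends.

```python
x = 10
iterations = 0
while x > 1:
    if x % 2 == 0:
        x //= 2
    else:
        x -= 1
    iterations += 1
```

Let's trace through this code step by step.

Initialize: x = 10
Initialize: iterations = 0
Entering loop: while x > 1:
After iteration 1: x = 5, iterations = 1
After iteration 2: x = 4, iterations = 2
After iteration 3: x = 2, iterations = 3
After iteration 4: x = 1, iterations = 4
Loop ends.

Final answer: 4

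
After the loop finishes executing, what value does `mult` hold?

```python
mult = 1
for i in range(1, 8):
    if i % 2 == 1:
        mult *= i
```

Let's trace through this code step by step.

Initialize: mult = 1
Entering loop: for i in range(1, 8):
After iteration 1: i = 1, mult = 1
After iteration 2: i = 2, mult = 1
After iteration 3: i = 3, mult = 3
After iteration 4: i = 4, mult = 3
After iteration 5: i = 5, mult = 15
After iteration 6: i = 6, mult = 15
After iteration 7: i = 7, mult = 105
Loop ends.

Final answer: 105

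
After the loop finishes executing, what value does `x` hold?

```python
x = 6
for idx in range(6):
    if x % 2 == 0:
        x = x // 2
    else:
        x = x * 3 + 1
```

Let's trace through this code step by step.

Initialize: x = 6
Entering loop: for idx in range(6):
After iteration 1: idx = 0, x = 3
After iteration 2: idx = 1, x = 10
After iteration 3: idx = 2, x = 5
After iteration 4: idx = 3, x = 16
After iteration 5: idx = 4, x = 8
After iteration 6: idx = 5, x = 4
Loop ends.

Final answer: 4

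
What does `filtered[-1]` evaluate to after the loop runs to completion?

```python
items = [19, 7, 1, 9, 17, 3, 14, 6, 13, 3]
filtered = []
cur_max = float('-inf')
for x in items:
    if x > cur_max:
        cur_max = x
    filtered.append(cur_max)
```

Let's trace through this code step by step.

Initialize: items = [19, 7, 1, 9, 17, 3, 14, 6, 13, 3]
Initialize: filtered = []
Initialize: cur_max = -inf
Entering loop: for x in items:
After iteration 1: x = 19, filtered = [19], cur_max = 19
After iteration 2: x = 7, filtered = [19, 19], cur_max = 19
After iteration 3: x = 1, filtered = [19, 19, 19], cur_max = 19
After iteration 4: x = 9, filtered = [19, 19, 19, 19], cur_max = 19
After iteration 5: x = 17, filtered = [19, 19, 19, 19, 19], cur_max = 19
After iteration 6: x = 3, filtered = [19, 19, 19, 19, 19, 19], cur_max = 19
After iteration 7: x = 14, filtered = [19, 19, 19, 19, 19, 19, 19], cur_max = 19
After iteration 8: x = 6, filtered = [19, 19, 19, 19, 19, 19, 19, 19], cur_max = 19
After iteration 9: x = 13, filtered = [19, 19, 19, 19, 19, 19, 19, 19, 19], cur_max = 19
After iteration 10: x = 3, filtered = [19, 19, 19, 19, 19, 19, 19, 19, 19, 19], cur_max = 19
Loop ends.
filtered[-1] = 19

Final answer: 19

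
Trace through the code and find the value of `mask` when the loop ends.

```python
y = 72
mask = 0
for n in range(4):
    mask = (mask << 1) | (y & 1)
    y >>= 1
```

Let's trace through this code step by step.

Initialize: y = 72
Initialize: mask = 0
Entering loop: for n in range(4):
After iteration 1: n = 0, y = 36, mask = 0
After iteration 2: n = 1, y = 18, mask = 0
After iteration 3: n = 2, y = 9, mask = 0
After iteration 4: n = 3, y = 4, mask = 1
Loop ends.

Final answer: 1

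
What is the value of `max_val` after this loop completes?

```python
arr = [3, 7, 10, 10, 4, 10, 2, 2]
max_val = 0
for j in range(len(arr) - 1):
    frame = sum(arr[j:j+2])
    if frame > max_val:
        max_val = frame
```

Let's trace through this code step by step.

Initialize: arr = [3, 7, 10, 10, 4, 10, 2, 2]
Initialize: max_val = 0
Entering loop: for j in range(len(arr) - 1):
After iteration 1: j = 0, max_val = 10, frame = 10
After iteration 2: j = 1, max_val = 17, frame = 17
After iteration 3: j = 2, max_val = 20, frame = 20
After iteration 4: j = 3, max_val = 20, frame = 14
After iteration 5: j = 4, max_val = 20, frame = 14
After iteration 6: j = 5, max_val = 20, frame = 12
After iteration 7: j = 6, max_val = 20, frame = 4
Loop ends.

Final answer: 20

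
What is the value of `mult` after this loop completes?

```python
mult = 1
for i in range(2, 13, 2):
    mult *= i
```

Let's trace through this code step by step.

Initialize: mult = 1
Entering loop: for i in range(2, 13, 2):
After iteration 1: i = 2, mult = 2
After iteration 2: i = 4, mult = 8
After iteration 3: i = 6, mult = 48
After iteration 4: i = 8, mult = 384
After iteration 5: i = 10, mult = 3840
After iteration 6: i = 12, mult = 46080
Loop ends.

Final answer: 46080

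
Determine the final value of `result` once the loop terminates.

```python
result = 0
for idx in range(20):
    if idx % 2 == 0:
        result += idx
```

Let's trace through this code step by step.

Initialize: result = 0
Entering loop: for idx in range(20):
After iteration 1: idx = 0, result = 0
After iteration 2: idx = 1, result = 0
After iteration 3: idx = 2, result = 2
After iteration 4: idx = 3, result = 2
After iteration 5: idx = 4, result = 6
After iteration 6: idx = 5, result = 6
After iteration 7: idx = 6, result = 12
After iteration 8: idx = 7, result = 12
After iteration 9: idx = 8, result = 20
After iteration 10: idx = 9, result = 20
After iteration 11: idx = 10, result = 30
After iteration 12: idx = 11, result = 30
After iteration 13: idx = 12, result = 42
After iteration 14: idx = 13, result = 42
After iteration 15: idx = 14, result = 56
After iteration 16: idx = 15, result = 56
After iteration 17: idx = 16, result = 72
After iteration 18: idx = 17, result = 72
After iteration 19: idx = 18, result = 90
After iteration 20: idx = 19, result = 90
Loop ends.

Final answer: 90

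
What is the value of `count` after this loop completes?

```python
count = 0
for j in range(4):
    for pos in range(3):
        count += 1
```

Let's trace through this code step by step.

Initialize: count = 0
Entering loop: for j in range(4):
After iteration 1: j = 0, count = 3
After iteration 2: j = 1, count = 6
After iteration 3: j = 2, count = 9
After iteration 4: j = 3, count = 12
Loop ends.

Final answer: 12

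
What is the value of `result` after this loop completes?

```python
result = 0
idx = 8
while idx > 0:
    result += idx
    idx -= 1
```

Let's trace through this code step by step.

Initialize: result = 0
Initialize: idx = 8
Entering loop: while idx > 0:
After iteration 1: result = 8, idx = 7
After iteration 2: result = 15, idx = 6
After iteration 3: result = 21, idx = 5
After iteration 4: result = 26, idx = 4
After iteration 5: result = 30, idx = 3
After iteration 6: result = 33, idx = 2
After iteration 7: result = 35, idx = 1
After iteration 8: result = 36, idx = 0
Loop ends.

Final answer: 36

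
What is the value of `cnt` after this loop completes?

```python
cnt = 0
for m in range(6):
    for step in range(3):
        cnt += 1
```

Let's trace through this code step by step.

Initialize: cnt = 0
Entering loop: for m in range(6):
After iteration 1: m = 0, cnt = 3
After iteration 2: m = 1, cnt = 6
After iteration 3: m = 2, cnt = 9
After iteration 4: m = 3, cnt = 12
After iteration 5: m = 4, cnt = 15
After iteration 6: m = 5, cnt = 18
Loop ends.

Final answer: 18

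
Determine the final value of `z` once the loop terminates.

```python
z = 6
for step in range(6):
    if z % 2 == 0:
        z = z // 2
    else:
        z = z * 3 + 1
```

Let's trace through this code step by step.

Initialize: z = 6
Entering loop: for step in range(6):
After iteration 1: step = 0, z = 3
After iteration 2: step = 1, z = 10
After iteration 3: step = 2, z = 5
After iteration 4: step = 3, z = 16
After iteration 5: step = 4, z = 8
After iteration 6: step = 5, z = 4
Loop ends.

Final answer: 4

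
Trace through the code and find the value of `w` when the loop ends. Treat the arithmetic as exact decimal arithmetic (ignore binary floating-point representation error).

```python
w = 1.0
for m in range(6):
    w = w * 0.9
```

Let's trace through this code step by step.

Initialize: w = 1.0
Entering loop: for m in range(6):
After iteration 1: m = 0, w = 0.9
After iteration 2: m = 1, w = 0.81
After iteration 3: m = 2, w = 0.729
After iteration 4: m = 3, w = 0.6561
After iteration 5: m = 4, w = 0.59049
After iteration 6: m = 5, w = 0.531441
Loop ends.

Final answer: 0.531441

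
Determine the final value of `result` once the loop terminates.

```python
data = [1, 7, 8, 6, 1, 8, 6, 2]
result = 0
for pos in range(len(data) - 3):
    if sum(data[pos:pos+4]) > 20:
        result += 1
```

Let's trace through this code step by step.

Initialize: data = [1, 7, 8, 6, 1, 8, 6, 2]
Initialize: result = 0
Entering loop: for pos in range(len(data) - 3):
After iteration 1: pos = 0, result = 1
After iteration 2: pos = 1, result = 2
After iteration 3: pos = 2, result = 3
After iteration 4: pos = 3, result = 4
After iteration 5: pos = 4, result = 4
Loop ends.

Final answer: 4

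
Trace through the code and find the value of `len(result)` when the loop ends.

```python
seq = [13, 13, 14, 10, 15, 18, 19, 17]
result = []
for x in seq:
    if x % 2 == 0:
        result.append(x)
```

Let's trace through this code step by step.

Initialize: seq = [13, 13, 14, 10, 15, 18, 19, 17]
Initialize: result = []
Entering loop: for x in seq:
After iteration 1: x = 13, result = []
After iteration 2: x = 13, result = []
After iteration 3: x = 14, result = [14]
After iteration 4: x = 10, result = [14, 10]
After iteration 5: x = 15, result = [14, 10]
After iteration 6: x = 18, result = [14, 10, 18]
After iteration 7: x = 19, result = [14, 10, 18]
After iteration 8: x = 17, result = [14, 10, 18]
Loop ends.
len(result) = 3

Final answer: 3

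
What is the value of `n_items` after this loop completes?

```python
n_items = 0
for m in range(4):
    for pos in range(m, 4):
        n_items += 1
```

Let's trace through this code step by step.

Initialize: n_items = 0
Entering loop: for m in range(4):
After iteration 1: m = 0, n_items = 4
After iteration 2: m = 1, n_items = 7
After iteration 3: m = 2, n_items = 9
After iteration 4: m = 3, n_items = 10
Loop ends.

Final answer: 10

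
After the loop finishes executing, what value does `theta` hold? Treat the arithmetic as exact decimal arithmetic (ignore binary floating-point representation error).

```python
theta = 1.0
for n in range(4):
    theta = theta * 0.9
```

Let's trace through this code step by step.

Initialize: theta = 1.0
Entering loop: for n in range(4):
After iteration 1: n = 0, theta = 0.9
After iteration 2: n = 1, theta = 0.81
After iteration 3: n = 2, theta = 0.729
After iteration 4: n = 3, theta = 0.6561
Loop ends.

Final answer: 0.6561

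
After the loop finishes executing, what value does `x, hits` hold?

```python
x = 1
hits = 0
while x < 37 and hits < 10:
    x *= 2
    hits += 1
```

Let's trace through this code step by step.

Initialize: x = 1
Initialize: hits = 0
Entering loop: while x < 37 and hits < 10:
After iteration 1: x = 2, hits = 1
After iteration 2: x = 4, hits = 2
After iteration 3: x = 8, hits = 3
After iteration 4: x = 16, hits = 4
After iteration 5: x = 32, hits = 5
After iteration 6: x = 64, hits = 6
Loop ends.

Final answer: 64, 6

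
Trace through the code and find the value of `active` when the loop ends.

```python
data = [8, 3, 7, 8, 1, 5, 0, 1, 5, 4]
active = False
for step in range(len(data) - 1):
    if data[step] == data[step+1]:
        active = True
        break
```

Let's trace through this code step by step.

Initialize: data = [8, 3, 7, 8, 1, 5, 0, 1, 5, 4]
Initialize: active = False
Entering loop: for step in range(len(data) - 1):
After iteration 1: step = 0, active = False
After iteration 2: step = 1, active = False
After iteration 3: step = 2, active = False
After iteration 4: step = 3, active = False
After iteration 5: step = 4, active = False
After iteration 6: step = 5, active = False
After iteration 7: step = 6, active = False
After iteration 8: step = 7, active = False
After iteration 9: step = 8, active = False
Loop ends.

Final answer: False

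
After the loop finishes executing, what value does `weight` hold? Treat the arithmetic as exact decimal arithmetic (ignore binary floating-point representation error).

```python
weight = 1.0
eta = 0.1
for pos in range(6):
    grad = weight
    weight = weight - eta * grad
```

Let's trace through this code step by step.

Initialize: weight = 1.0
Initialize: eta = 0.1
Entering loop: for pos in range(6):
After iteration 1: pos = 0, weight = 0.9, grad = 1.0
After iteration 2: pos = 1, weight = 0.81, grad = 0.9
After iteration 3: pos = 2, weight = 0.729, grad = 0.81
After iteration 4: pos = 3, weight = 0.6561, grad = 0.729
After iteration 5: pos = 4, weight = 0.59049, grad = 0.6561
After iteration 6: pos = 5, weight = 0.531441, grad = 0.59049
Loop ends.

Final answer: 0.531441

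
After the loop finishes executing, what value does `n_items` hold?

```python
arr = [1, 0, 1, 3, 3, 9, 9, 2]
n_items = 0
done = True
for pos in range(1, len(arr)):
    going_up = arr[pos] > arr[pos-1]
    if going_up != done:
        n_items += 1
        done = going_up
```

Let's trace through this code step by step.

Initialize: arr = [1, 0, 1, 3, 3, 9, 9, 2]
Initialize: n_items = 0
Initialize: done = True
Entering loop: for pos in range(1, len(arr)):
After iteration 1: pos = 1, n_items = 1, done = False, going_up = False
After iteration 2: pos = 2, n_items = 2, done = True, going_up = True
After iteration 3: pos = 3, n_items = 2, done = True, going_up = True
After iteration 4: pos = 4, n_items = 3, done = False, going_up = False
After iteration 5: pos = 5, n_items = 4, done = True, going_up = True
After iteration 6: pos = 6, n_items = 5, done = False, going_up = False
After iteration 7: pos = 7, n_items = 5, done = False, going_up = False
Loop ends.

Final answer: 5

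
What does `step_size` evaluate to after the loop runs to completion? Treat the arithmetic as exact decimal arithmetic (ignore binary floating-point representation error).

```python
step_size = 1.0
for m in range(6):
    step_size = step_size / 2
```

Let's trace through this code step by step.

Initialize: step_size = 1.0
Entering loop: for m in range(6):
After iteration 1: m = 0, step_size = 0.5
After iteration 2: m = 1, step_size = 0.25
After iteration 3: m = 2, step_size = 0.125
After iteration 4: m = 3, step_size = 0.0625
After iteration 5: m = 4, step_size = 0.03125
After iteration 6: m = 5, step_size = 0.015625
Loop ends.

Final answer: 0.015625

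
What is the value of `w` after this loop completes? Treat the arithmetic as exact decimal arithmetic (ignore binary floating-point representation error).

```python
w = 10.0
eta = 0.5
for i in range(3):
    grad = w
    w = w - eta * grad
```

Let's trace through this code step by step.

Initialize: w = 10.0
Initialize: eta = 0.5
Entering loop: for i in range(3):
After iteration 1: i = 0, w = 5.0, grad = 10.0
After iteration 2: i = 1, w = 2.5, grad = 5.0
After iteration 3: i = 2, w = 1.25, grad = 2.5
Loop ends.

Final answer: 1.25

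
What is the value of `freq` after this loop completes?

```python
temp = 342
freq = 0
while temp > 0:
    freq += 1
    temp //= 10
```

Let's trace through this code step by step.

Initialize: temp = 342
Initialize: freq = 0
Entering loop: while temp > 0:
After iteration 1: temp = 34, freq = 1
After iteration 2: temp = 3, freq = 2
After iteration 3: temp = 0, freq = 3
Loop ends.

Final answer: 3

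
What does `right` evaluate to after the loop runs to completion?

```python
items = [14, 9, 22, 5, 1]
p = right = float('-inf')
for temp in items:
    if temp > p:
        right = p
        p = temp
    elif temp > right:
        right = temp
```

Let's trace through this code step by step.

Initialize: items = [14, 9, 22, 5, 1]
Initialize: p = -inf
Initialize: right = -inf
Entering loop: for temp in items:
After iteration 1: temp = 14, p = 14, right = -inf
After iteration 2: temp = 9, p = 14, right = 9
After iteration 3: temp = 22, p = 22, right = 14
After iteration 4: temp = 5, p = 22, right = 14
After iteration 5: temp = 1, p = 22, right = 14
Loop ends.

Final answer: 14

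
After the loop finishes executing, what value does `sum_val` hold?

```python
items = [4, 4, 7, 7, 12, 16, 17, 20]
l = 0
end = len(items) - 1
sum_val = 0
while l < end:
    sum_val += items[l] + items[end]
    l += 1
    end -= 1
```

Let's trace through this code step by step.

Initialize: items = [4, 4, 7, 7, 12, 16, 17, 20]
Initialize: l = 0
Initialize: end = 7
Initialize: sum_val = 0
Entering loop: while l < end:
After iteration 1: l = 1, end = 6, sum_val = 24
After iteration 2: l = 2, end = 5, sum_val = 45
After iteration 3: l = 3, end = 4, sum_val = 68
After iteration 4: l = 4, end = 3, sum_val = 87
Loop ends.

Final answer: 87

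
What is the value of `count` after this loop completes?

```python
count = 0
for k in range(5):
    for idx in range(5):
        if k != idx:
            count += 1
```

Let's trace through this code step by step.

Initialize: count = 0
Entering loop: for k in range(5):
After iteration 1: k = 0, count = 4
After iteration 2: k = 1, count = 8
After iteration 3: k = 2, count = 12
After iteration 4: k = 3, count = 16
After iteration 5: k = 4, count = 20
Loop ends.

Final answer: 20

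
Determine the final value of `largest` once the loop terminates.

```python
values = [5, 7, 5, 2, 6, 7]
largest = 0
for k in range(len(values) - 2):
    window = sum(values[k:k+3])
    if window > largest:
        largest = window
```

Let's trace through this code step by step.

Initialize: values = [5, 7, 5, 2, 6, 7]
Initialize: largest = 0
Entering loop: for k in range(len(values) - 2):
After iteration 1: k = 0, largest = 17, window = 17
After iteration 2: k = 1, largest = 17, window = 14
After iteration 3: k = 2, largest = 17, window = 13
After iteration 4: k = 3, largest = 17, window = 15
Loop ends.

Final answer: 17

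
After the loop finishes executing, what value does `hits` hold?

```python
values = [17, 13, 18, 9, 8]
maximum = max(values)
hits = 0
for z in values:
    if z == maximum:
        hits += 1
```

Let's trace through this code step by step.

Initialize: values = [17, 13, 18, 9, 8]
Initialize: maximum = 18
Initialize: hits = 0
Entering loop: for z in values:
After iteration 1: z = 17, hits = 0
After iteration 2: z = 13, hits = 0
After iteration 3: z = 18, hits = 1
After iteration 4: z = 9, hits = 1
After iteration 5: z = 8, hits = 1
Loop ends.

Final answer: 1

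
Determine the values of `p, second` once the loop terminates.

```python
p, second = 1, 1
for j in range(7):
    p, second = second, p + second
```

Let's trace through this code step by step.

Initialize: p = 1
Initialize: second = 1
Entering loop: for j in range(7):
After iteration 1: j = 0, p = 1, second = 2
After iteration 2: j = 1, p = 2, second = 3
After iteration 3: j = 2, p = 3, second = 5
After iteration 4: j = 3, p = 5, second = 8
After iteration 5: j = 4, p = 8, second = 13
After iteration 6: j = 5, p = 13, second = 21
After iteration 7: j = 6, p = 21, second = 34
Loop ends.

Final answer: 21, 34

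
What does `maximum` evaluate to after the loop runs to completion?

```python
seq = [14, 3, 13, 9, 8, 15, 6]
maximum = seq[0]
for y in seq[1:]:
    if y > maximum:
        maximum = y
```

Let's trace through this code step by step.

Initialize: seq = [14, 3, 13, 9, 8, 15, 6]
Initialize: maximum = 14
Entering loop: for y in seq[1:]:
After iteration 1: y = 3, maximum = 14
After iteration 2: y = 13, maximum = 14
After iteration 3: y = 9, maximum = 14
After iteration 4: y = 8, maximum = 14
After iteration 5: y = 15, maximum = 15
After iteration 6: y = 6, maximum = 15
Loop ends.

Final answer: 15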